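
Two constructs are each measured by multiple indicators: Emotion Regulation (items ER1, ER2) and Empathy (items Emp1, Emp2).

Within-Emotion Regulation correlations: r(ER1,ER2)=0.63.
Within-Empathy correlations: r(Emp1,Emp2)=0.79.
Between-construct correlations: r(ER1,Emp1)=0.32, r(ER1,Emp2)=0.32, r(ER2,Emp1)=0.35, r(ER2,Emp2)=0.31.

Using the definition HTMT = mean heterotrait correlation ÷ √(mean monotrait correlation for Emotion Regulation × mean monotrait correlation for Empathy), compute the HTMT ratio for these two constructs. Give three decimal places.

0.461

Between-construct mean = 1.30/4 = 0.3250.
Mean within-ER = 0.63/1 = 0.6300; mean within-Emp = 0.79/1 = 0.7900.
Geometric mean = √(0.6300 × 0.7900) = 0.7055.
HTMT = 0.3250 / 0.7055 = 0.461.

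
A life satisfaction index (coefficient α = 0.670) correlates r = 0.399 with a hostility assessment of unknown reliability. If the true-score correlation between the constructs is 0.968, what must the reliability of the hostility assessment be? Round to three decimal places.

r_true = r_obs / √(r_xx · r_yy) ⇒ 0.968 = 0.399 / √(0.670 · r_yy).
√(0.670 · r_yy) = 0.399 / 0.968 = 0.4122; 0.670 · r_yy = 0.1699; r_yy = 0.1699 / 0.670 ≈ 0.254.

0.254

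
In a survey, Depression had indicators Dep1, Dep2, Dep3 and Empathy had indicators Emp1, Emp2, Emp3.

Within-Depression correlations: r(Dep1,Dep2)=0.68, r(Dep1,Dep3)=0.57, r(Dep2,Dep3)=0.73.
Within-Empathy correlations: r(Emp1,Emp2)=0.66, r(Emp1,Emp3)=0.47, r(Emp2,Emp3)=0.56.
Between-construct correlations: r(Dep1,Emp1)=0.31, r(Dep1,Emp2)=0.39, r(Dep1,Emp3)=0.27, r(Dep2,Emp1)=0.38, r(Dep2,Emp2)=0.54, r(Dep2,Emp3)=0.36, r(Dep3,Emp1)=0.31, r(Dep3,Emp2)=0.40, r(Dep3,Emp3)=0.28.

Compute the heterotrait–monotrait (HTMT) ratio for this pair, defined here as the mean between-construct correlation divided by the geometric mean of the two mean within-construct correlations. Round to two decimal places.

Between-construct mean = 3.24/9 = 0.3600.
Mean within-Dep = 1.98/3 = 0.6600; mean within-Emp = 1.69/3 = 0.5633.
Geometric mean = √(0.6600 × 0.5633) = 0.6097.
HTMT = 0.3600 / 0.6097 = 0.59.

0.59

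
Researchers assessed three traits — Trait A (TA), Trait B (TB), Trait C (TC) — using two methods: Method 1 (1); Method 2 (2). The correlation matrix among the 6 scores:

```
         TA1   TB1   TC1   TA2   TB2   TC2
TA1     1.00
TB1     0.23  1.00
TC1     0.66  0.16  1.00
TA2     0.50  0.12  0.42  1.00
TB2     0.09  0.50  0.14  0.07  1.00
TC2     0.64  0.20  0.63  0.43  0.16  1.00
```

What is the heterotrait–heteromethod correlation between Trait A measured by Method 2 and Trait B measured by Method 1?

0.12

Different traits and methods: r(TA2, TB1) = 0.12.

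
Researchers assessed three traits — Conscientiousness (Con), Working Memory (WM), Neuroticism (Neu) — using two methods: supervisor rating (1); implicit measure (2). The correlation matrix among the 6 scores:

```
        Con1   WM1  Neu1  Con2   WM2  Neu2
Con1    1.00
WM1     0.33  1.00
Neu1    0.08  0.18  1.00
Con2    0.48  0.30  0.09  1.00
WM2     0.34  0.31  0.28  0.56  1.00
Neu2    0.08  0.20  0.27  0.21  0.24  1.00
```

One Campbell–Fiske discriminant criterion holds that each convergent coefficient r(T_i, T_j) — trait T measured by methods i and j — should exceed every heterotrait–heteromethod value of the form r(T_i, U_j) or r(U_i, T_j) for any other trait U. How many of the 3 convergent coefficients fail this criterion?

Convergent coefficients and their comparison sets:
Con (methods 1·2): 0.48 vs {0.34, 0.30, 0.08, 0.09} → pass.
WM (methods 1·2): 0.31 vs {0.30, 0.34, 0.20, 0.28} → fail.
Neu (methods 1·2): 0.27 vs {0.09, 0.08, 0.28, 0.20} → fail.
2 of 3 fail.

2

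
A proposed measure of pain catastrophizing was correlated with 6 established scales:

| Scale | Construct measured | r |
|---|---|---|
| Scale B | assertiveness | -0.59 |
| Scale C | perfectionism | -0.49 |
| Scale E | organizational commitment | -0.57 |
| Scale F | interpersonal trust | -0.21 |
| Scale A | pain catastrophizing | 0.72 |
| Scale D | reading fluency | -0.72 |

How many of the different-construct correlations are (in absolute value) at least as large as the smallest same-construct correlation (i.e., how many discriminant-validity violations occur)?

1

Convergent (same construct = pain catastrophizing): Scale A.
Smallest convergent = 0.72. Discriminant |r|: 0.59, 0.49, 0.57, 0.21, 0.72; count ≥ 0.72 → 1.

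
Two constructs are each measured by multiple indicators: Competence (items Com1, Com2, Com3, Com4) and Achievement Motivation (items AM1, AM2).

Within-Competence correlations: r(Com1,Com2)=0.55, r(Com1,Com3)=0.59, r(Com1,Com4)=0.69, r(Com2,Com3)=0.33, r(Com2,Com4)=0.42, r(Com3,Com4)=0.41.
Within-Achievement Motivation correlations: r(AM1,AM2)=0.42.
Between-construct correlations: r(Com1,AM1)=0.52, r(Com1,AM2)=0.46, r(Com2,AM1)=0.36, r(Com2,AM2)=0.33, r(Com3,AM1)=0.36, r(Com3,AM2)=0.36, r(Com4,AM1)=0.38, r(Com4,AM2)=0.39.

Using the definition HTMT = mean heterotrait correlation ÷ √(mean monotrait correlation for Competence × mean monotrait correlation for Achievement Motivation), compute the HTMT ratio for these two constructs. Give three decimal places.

Between-construct mean = 3.16/8 = 0.3950.
Mean within-Com = 2.99/6 = 0.4983; mean within-AM = 0.42/1 = 0.4200.
Geometric mean = √(0.4983 × 0.4200) = 0.4575.
HTMT = 0.3950 / 0.4575 = 0.863.

0.863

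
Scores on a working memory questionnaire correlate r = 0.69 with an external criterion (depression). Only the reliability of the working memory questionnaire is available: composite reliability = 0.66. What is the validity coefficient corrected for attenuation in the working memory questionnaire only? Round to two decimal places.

0.85

Single correction: r_c = r_obs / √r_xx = 0.69 / √0.66 = 0.69 / 0.8124 ≈ 0.85.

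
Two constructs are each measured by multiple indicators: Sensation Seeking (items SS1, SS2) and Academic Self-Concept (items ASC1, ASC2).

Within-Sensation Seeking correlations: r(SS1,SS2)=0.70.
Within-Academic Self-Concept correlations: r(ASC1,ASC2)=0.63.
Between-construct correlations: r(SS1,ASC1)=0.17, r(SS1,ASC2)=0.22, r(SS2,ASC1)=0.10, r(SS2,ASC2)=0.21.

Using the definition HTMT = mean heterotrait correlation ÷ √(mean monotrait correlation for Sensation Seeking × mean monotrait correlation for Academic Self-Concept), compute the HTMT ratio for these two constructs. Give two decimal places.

0.26

Mean between = 0.70/4 = 0.1750.
Mean within-SS = 0.70/1 = 0.7000; mean within-ASC = 0.63/1 = 0.6300.
Geometric mean = √(0.7000 × 0.6300) = 0.6641.
HTMT = 0.1750 / 0.6641 = 0.26.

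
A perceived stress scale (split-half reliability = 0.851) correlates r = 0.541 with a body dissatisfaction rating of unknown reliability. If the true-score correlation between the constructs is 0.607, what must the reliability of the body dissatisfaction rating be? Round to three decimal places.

r_true = r_obs / √(r_xx · r_yy) ⇒ 0.607 = 0.541 / √(0.851 · r_yy).
√(0.851 · r_yy) = 0.541 / 0.607 = 0.8913; 0.851 · r_yy = 0.7944; r_yy = 0.7944 / 0.851 ≈ 0.933.

0.933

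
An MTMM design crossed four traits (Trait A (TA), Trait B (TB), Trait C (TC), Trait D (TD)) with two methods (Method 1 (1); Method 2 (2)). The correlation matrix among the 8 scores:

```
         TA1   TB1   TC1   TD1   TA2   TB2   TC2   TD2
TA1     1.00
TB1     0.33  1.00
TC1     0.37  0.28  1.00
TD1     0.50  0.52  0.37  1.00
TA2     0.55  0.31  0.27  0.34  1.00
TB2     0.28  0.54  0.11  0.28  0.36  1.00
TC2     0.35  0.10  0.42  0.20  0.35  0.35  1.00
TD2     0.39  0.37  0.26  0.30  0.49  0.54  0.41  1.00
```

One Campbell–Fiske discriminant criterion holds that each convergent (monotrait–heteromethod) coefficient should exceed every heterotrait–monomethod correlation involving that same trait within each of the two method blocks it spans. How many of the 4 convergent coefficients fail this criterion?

Each convergent coefficient versus the relevant comparison correlations:
TA (methods 1·2): 0.55 vs {0.33, 0.36, 0.37, 0.35, 0.50, 0.49} → pass.
TB (methods 1·2): 0.54 vs {0.33, 0.36, 0.28, 0.35, 0.52, 0.54} → fail.
TC (methods 1·2): 0.42 vs {0.37, 0.35, 0.28, 0.35, 0.37, 0.41} → pass.
TD (methods 1·2): 0.30 vs {0.50, 0.49, 0.52, 0.54, 0.37, 0.41} → fail.
2 of 4 fail.

2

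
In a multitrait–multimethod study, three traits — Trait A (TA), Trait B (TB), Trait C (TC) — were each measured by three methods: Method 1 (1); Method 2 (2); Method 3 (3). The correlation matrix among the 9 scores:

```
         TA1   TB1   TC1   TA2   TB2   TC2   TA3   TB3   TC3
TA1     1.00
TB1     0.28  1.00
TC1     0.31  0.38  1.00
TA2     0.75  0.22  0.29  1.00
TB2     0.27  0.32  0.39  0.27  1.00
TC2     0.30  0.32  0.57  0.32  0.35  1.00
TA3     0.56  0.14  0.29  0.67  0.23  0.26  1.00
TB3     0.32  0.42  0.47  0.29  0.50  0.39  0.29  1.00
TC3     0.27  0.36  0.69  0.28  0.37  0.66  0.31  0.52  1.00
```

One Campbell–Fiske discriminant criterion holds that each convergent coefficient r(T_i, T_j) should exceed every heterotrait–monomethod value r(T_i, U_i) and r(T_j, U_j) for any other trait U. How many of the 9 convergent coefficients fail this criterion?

Each convergent coefficient versus the relevant comparison correlations:
TA (methods 1·2): 0.75 vs {0.28, 0.27, 0.31, 0.32} → pass.
TA (methods 1·3): 0.56 vs {0.28, 0.29, 0.31, 0.31} → pass.
TA (methods 2·3): 0.67 vs {0.27, 0.29, 0.32, 0.31} → pass.
TB (methods 1·2): 0.32 vs {0.28, 0.27, 0.38, 0.35} → fail.
TB (methods 1·3): 0.42 vs {0.28, 0.29, 0.38, 0.52} → fail.
TB (methods 2·3): 0.50 vs {0.27, 0.29, 0.35, 0.52} → fail.
TC (methods 1·2): 0.57 vs {0.31, 0.32, 0.38, 0.35} → pass.
TC (methods 1·3): 0.69 vs {0.31, 0.31, 0.38, 0.52} → pass.
TC (methods 2·3): 0.66 vs {0.32, 0.31, 0.35, 0.52} → pass.
3 of 9 fail.

3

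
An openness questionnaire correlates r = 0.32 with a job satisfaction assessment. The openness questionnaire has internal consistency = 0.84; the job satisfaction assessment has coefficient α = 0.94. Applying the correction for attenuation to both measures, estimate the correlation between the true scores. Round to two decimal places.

0.36

r_true = r_obs / √(r_xx · r_yy) = 0.32 / √(0.84 × 0.94) = 0.32 / √0.7896 = 0.32 / 0.8886 ≈ 0.36.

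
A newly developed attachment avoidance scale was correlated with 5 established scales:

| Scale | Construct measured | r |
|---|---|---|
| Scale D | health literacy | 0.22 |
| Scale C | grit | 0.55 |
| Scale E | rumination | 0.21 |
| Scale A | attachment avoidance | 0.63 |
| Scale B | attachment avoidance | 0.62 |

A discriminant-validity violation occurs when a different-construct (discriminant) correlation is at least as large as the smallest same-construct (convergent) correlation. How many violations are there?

Convergent (same construct = attachment avoidance): Scale A, Scale B.
Smallest convergent = 0.62. Discriminant values: 0.22, 0.55, 0.21; count ≥ 0.62 → 0.

0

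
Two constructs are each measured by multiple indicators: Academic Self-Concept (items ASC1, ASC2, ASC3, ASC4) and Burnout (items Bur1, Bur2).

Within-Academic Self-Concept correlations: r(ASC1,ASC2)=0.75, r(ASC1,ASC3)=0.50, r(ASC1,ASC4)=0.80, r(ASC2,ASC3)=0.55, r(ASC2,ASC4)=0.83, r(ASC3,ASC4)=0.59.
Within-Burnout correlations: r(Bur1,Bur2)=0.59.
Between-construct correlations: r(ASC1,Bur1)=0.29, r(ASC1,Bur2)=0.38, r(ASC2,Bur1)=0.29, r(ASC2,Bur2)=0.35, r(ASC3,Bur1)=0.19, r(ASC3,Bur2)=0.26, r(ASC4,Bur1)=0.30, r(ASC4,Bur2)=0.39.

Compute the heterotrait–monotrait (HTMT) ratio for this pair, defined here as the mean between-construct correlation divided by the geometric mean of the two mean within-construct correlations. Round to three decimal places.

0.487

Mean heterotrait r = 2.45/8 = 0.3063.
Mean within-ASC = 4.02/6 = 0.6700; mean within-Bur = 0.59/1 = 0.5900.
Geometric mean = √(0.6700 × 0.5900) = 0.6287.
HTMT = 0.3063 / 0.6287 = 0.487.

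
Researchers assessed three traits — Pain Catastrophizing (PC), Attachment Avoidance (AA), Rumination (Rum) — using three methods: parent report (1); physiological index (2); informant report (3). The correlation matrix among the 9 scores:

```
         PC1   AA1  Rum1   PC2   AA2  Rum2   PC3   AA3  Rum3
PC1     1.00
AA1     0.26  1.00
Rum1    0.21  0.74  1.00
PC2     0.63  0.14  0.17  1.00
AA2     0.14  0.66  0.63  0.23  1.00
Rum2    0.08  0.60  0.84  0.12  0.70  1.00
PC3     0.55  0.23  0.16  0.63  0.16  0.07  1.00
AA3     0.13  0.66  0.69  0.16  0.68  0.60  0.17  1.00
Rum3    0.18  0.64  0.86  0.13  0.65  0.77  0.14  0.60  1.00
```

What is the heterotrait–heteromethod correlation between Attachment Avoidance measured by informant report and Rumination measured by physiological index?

0.60

Different traits and methods: r(AA3, Rum2) = 0.60.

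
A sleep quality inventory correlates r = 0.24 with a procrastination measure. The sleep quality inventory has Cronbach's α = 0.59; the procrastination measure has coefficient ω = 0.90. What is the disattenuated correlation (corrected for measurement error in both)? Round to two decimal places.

0.33

r_true = r_obs / √(r_xx · r_yy) = 0.24 / √(0.59 × 0.90) = 0.24 / √0.5310 = 0.24 / 0.7287 ≈ 0.33.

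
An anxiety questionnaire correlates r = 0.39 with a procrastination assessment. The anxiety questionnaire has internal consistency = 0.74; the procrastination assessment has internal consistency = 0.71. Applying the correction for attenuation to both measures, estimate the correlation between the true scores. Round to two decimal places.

0.54

r_true = r_obs / √(r_xx · r_yy) = 0.39 / √(0.74 × 0.71) = 0.39 / √0.5254 = 0.39 / 0.7248 ≈ 0.54.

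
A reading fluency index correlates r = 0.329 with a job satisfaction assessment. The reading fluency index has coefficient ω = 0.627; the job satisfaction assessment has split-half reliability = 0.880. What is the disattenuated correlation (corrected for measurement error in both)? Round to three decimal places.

0.443

r_true = r_obs / √(r_xx · r_yy) = 0.329 / √(0.627 × 0.880) = 0.329 / √0.551760 = 0.329 / 0.7428 ≈ 0.443.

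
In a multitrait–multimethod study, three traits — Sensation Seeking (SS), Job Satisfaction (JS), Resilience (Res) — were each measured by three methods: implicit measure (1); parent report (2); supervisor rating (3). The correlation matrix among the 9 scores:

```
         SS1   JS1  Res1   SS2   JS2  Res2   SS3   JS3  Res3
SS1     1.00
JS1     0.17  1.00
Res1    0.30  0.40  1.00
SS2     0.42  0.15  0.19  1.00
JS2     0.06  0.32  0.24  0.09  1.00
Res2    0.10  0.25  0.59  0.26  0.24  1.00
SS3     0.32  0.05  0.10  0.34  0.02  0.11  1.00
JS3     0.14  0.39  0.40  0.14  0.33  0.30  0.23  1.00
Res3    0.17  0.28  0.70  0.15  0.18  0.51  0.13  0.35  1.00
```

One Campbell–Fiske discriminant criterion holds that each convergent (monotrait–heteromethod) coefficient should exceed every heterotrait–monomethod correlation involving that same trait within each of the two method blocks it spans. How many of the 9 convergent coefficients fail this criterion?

Convergent coefficients and their comparison sets:
SS (methods 1·2): 0.42 vs {0.17, 0.09, 0.30, 0.26} → pass.
SS (methods 1·3): 0.32 vs {0.17, 0.23, 0.30, 0.13} → pass.
SS (methods 2·3): 0.34 vs {0.09, 0.23, 0.26, 0.13} → pass.
JS (methods 1·2): 0.32 vs {0.17, 0.09, 0.40, 0.24} → fail.
JS (methods 1·3): 0.39 vs {0.17, 0.23, 0.40, 0.35} → fail.
JS (methods 2·3): 0.33 vs {0.09, 0.23, 0.24, 0.35} → fail.
Res (methods 1·2): 0.59 vs {0.30, 0.26, 0.40, 0.24} → pass.
Res (methods 1·3): 0.70 vs {0.30, 0.13, 0.40, 0.35} → pass.
Res (methods 2·3): 0.51 vs {0.26, 0.13, 0.24, 0.35} → pass.
3 of 9 fail.

3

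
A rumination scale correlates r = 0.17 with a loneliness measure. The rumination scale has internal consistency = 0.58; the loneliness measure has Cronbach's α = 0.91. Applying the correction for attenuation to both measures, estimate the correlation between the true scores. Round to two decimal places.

r_true = r_obs / √(r_xx · r_yy) = 0.17 / √(0.58 × 0.91) = 0.17 / √0.5278 = 0.17 / 0.7265 ≈ 0.23.

0.23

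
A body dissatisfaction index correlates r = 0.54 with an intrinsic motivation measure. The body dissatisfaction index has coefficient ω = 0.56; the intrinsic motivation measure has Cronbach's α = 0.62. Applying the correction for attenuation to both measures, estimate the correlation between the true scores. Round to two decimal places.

0.92

r_true = r_obs / √(r_xx · r_yy) = 0.54 / √(0.56 × 0.62) = 0.54 / √0.3472 = 0.54 / 0.5892 ≈ 0.92.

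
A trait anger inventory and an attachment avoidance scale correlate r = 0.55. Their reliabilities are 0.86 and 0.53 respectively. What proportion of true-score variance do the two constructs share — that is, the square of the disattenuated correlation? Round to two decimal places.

Disattenuated r = 0.55 / √(0.86 × 0.53) = 0.55 / 0.6751 = 0.8147.
Shared true-score variance = 0.8147² = 0.6637 ≈ 0.66.

0.66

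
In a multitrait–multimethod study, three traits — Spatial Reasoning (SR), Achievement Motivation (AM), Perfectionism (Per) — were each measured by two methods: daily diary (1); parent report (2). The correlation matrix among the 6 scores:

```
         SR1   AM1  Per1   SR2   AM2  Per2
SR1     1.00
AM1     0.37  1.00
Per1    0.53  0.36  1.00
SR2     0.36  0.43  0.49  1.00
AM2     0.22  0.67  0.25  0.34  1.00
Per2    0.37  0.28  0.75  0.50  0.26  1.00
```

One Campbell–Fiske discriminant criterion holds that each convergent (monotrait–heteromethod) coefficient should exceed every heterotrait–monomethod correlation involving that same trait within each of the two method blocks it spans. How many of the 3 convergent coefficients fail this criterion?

Convergent coefficients and their comparison sets:
SR (methods 1·2): 0.36 vs {0.37, 0.34, 0.53, 0.50} → fail.
AM (methods 1·2): 0.67 vs {0.37, 0.34, 0.36, 0.26} → pass.
Per (methods 1·2): 0.75 vs {0.53, 0.50, 0.36, 0.26} → pass.
1 of 3 fail.

1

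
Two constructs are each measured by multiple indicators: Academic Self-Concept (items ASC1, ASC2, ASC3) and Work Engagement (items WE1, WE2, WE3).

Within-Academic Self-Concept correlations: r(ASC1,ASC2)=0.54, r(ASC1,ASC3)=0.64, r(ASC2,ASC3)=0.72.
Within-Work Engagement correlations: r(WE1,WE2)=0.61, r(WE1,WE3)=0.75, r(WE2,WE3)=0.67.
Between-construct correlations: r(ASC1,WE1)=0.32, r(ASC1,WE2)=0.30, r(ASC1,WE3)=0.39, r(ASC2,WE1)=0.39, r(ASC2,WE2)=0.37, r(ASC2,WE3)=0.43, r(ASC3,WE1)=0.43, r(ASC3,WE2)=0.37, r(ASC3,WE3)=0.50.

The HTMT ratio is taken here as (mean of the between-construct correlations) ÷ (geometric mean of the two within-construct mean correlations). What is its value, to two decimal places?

0.59

Mean heterotrait r = 3.50/9 = 0.3889.
Mean within-ASC = 1.90/3 = 0.6333; mean within-WE = 2.03/3 = 0.6767.
Geometric mean = √(0.6333 × 0.6767) = 0.6546.
HTMT = 0.3889 / 0.6546 = 0.59.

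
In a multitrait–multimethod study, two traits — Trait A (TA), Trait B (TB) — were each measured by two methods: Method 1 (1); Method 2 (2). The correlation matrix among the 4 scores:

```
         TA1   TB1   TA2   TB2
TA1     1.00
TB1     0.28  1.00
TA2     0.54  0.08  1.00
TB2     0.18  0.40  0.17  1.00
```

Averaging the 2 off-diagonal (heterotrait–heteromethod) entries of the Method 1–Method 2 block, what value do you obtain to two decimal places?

0.13

HTHM values (method 1 × method 2): 0.18, 0.08; mean = 0.26/2 = 0.13.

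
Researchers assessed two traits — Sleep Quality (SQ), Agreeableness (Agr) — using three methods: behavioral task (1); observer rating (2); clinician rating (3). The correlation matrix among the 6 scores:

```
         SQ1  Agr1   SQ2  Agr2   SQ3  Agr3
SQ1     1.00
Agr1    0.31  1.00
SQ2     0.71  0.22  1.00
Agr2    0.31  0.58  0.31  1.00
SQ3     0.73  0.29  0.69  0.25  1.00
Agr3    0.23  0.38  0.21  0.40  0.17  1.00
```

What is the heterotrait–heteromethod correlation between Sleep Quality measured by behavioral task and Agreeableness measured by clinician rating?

Different traits and methods: r(SQ1, Agr3) = 0.23.

0.23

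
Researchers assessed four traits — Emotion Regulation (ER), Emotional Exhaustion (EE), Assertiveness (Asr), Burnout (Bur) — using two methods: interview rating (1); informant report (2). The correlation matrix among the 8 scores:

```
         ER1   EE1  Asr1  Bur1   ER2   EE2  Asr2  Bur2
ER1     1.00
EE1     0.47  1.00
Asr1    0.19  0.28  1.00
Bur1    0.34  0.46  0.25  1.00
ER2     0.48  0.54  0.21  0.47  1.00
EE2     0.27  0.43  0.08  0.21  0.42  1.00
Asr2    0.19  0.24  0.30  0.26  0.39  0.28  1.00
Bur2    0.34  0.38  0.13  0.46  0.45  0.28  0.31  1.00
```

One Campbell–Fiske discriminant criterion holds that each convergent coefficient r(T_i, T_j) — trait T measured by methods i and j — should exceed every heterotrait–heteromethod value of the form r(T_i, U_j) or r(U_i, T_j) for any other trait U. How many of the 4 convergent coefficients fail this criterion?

Each convergent coefficient versus the relevant comparison correlations:
ER (methods 1·2): 0.48 vs {0.27, 0.54, 0.19, 0.21, 0.34, 0.47} → fail.
EE (methods 1·2): 0.43 vs {0.54, 0.27, 0.24, 0.08, 0.38, 0.21} → fail.
Asr (methods 1·2): 0.30 vs {0.21, 0.19, 0.08, 0.24, 0.13, 0.26} → pass.
Bur (methods 1·2): 0.46 vs {0.47, 0.34, 0.21, 0.38, 0.26, 0.13} → fail.
3 of 4 fail.

3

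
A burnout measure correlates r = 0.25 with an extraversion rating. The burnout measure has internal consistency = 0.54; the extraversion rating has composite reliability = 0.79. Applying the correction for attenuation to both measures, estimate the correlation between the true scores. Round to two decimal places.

0.38

r_true = r_obs / √(r_xx · r_yy) = 0.25 / √(0.54 × 0.79) = 0.25 / √0.4266 = 0.25 / 0.6531 ≈ 0.38.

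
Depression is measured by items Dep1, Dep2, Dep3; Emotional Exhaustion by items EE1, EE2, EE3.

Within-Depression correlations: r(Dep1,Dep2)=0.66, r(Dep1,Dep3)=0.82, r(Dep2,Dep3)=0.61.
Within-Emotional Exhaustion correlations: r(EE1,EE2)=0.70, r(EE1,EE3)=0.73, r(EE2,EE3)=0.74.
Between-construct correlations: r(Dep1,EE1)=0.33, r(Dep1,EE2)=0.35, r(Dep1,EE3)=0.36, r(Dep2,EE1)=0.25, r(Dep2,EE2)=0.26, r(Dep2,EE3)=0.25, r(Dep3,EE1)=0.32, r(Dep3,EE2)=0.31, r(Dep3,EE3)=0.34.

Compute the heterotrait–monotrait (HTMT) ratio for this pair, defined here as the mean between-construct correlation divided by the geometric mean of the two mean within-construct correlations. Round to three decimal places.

Mean between = 2.77/9 = 0.3078.
Mean within-Dep = 2.09/3 = 0.6967; mean within-EE = 2.17/3 = 0.7233.
Geometric mean = √(0.6967 × 0.7233) = 0.7099.
HTMT = 0.3078 / 0.7099 = 0.434.

0.434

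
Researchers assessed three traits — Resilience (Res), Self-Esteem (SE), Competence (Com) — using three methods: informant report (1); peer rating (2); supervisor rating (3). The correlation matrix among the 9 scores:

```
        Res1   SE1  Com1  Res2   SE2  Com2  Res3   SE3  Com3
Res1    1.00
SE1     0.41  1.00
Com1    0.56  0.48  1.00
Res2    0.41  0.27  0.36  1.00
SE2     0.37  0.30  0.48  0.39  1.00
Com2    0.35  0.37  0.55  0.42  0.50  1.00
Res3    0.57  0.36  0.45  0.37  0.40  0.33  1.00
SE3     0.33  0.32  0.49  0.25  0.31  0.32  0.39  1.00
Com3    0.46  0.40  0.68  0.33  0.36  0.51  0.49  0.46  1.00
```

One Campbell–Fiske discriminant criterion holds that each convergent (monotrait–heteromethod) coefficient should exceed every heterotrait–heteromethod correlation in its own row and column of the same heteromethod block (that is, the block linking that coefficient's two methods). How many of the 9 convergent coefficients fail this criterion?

Convergent coefficients and their comparison sets:
Res (methods 1·2): 0.41 vs {0.37, 0.27, 0.35, 0.36} → pass.
Res (methods 1·3): 0.57 vs {0.33, 0.36, 0.46, 0.45} → pass.
Res (methods 2·3): 0.37 vs {0.25, 0.40, 0.33, 0.33} → fail.
SE (methods 1·2): 0.30 vs {0.27, 0.37, 0.37, 0.48} → fail.
SE (methods 1·3): 0.32 vs {0.36, 0.33, 0.40, 0.49} → fail.
SE (methods 2·3): 0.31 vs {0.40, 0.25, 0.36, 0.32} → fail.
Com (methods 1·2): 0.55 vs {0.36, 0.35, 0.48, 0.37} → pass.
Com (methods 1·3): 0.68 vs {0.45, 0.46, 0.49, 0.40} → pass.
Com (methods 2·3): 0.51 vs {0.33, 0.33, 0.32, 0.36} → pass.
4 of 9 fail.

4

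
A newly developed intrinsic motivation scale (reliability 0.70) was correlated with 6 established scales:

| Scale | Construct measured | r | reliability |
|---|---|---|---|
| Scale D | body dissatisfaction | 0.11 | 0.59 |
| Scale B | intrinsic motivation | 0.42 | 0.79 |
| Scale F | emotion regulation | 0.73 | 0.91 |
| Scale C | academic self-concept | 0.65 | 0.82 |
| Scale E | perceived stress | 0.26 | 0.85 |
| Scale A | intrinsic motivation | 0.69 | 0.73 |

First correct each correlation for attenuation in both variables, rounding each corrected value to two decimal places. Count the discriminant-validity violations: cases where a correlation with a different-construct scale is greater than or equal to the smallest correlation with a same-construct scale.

Disattenuated r (r / √(r_scale · r_new)):
  Scale D (disc): 0.11 / √(0.59·0.70) = 0.17
  Scale B (conv): 0.42 / √(0.79·0.70) = 0.56
  Scale F (disc): 0.73 / √(0.91·0.70) = 0.91
  Scale C (disc): 0.65 / √(0.82·0.70) = 0.86
  Scale E (disc): 0.26 / √(0.85·0.70) = 0.34
  Scale A (conv): 0.69 / √(0.73·0.70) = 0.97
Smallest convergent = 0.56. Discriminant values: 0.17, 0.91, 0.86, 0.34; count ≥ 0.56 → 2.

2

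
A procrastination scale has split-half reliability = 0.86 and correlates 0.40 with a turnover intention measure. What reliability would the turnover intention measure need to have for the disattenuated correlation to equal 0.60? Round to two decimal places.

0.52

r_true = r_obs / √(r_xx · r_yy) ⇒ 0.60 = 0.40 / √(0.86 · r_yy).
√(0.86 · r_yy) = 0.40 / 0.60 = 0.6667; 0.86 · r_yy = 0.4445; r_yy = 0.4445 / 0.86 ≈ 0.52.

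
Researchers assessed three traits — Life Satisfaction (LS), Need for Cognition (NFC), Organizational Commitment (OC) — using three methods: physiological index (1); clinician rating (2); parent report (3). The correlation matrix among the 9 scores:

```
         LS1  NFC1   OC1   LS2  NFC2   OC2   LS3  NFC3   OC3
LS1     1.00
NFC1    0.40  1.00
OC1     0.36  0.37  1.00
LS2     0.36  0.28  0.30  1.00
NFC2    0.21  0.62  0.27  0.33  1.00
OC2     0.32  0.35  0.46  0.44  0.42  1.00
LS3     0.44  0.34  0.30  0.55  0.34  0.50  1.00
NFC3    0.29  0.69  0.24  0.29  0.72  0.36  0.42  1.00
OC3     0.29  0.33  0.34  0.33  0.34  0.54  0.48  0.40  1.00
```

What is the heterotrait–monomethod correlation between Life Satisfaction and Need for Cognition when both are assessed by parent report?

0.42

Different traits, same method: r(LS3, NFC3) = 0.42.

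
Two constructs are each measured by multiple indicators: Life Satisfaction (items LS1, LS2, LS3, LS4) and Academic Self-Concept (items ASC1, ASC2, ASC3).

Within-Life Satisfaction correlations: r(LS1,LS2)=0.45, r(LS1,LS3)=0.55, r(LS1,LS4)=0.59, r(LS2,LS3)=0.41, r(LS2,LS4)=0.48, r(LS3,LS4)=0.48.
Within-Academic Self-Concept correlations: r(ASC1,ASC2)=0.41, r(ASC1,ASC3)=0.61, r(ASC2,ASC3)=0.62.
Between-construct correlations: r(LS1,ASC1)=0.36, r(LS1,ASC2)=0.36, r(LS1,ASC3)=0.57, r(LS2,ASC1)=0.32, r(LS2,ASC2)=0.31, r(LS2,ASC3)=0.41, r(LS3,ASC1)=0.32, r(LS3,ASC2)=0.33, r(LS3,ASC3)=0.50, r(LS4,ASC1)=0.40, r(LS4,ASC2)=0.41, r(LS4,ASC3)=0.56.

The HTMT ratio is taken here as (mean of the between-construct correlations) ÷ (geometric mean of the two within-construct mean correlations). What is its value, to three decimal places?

Mean between = 4.85/12 = 0.4042.
Mean within-LS = 2.96/6 = 0.4933; mean within-ASC = 1.64/3 = 0.5467.
Geometric mean = √(0.4933 × 0.5467) = 0.5193.
HTMT = 0.4042 / 0.5193 = 0.778.

0.778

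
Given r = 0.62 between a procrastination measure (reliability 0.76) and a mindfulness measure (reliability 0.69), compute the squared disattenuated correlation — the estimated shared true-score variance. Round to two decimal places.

0.73

Disattenuated r = 0.62 / √(0.76 × 0.69) = 0.62 / 0.7242 = 0.8561.
Shared true-score variance = 0.8561² = 0.7329 ≈ 0.73.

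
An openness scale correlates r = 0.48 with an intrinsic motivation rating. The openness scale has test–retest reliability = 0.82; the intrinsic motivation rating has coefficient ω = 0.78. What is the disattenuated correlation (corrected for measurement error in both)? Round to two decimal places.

0.60

r_true = r_obs / √(r_xx · r_yy) = 0.48 / √(0.82 × 0.78) = 0.48 / √0.6396 = 0.48 / 0.7997 ≈ 0.60.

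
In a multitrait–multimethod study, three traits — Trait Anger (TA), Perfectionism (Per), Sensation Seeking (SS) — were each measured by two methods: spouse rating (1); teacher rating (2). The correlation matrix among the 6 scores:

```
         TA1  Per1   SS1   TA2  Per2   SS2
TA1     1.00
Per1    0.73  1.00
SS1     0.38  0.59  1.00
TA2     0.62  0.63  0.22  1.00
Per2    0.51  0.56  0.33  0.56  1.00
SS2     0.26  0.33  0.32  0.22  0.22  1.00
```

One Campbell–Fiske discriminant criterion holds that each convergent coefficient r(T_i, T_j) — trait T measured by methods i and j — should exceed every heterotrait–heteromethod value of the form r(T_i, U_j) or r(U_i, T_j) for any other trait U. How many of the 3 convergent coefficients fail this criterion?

Each convergent coefficient versus the relevant comparison correlations:
TA (methods 1·2): 0.62 vs {0.51, 0.63, 0.26, 0.22} → fail.
Per (methods 1·2): 0.56 vs {0.63, 0.51, 0.33, 0.33} → fail.
SS (methods 1·2): 0.32 vs {0.22, 0.26, 0.33, 0.33} → fail.
3 of 3 fail.

3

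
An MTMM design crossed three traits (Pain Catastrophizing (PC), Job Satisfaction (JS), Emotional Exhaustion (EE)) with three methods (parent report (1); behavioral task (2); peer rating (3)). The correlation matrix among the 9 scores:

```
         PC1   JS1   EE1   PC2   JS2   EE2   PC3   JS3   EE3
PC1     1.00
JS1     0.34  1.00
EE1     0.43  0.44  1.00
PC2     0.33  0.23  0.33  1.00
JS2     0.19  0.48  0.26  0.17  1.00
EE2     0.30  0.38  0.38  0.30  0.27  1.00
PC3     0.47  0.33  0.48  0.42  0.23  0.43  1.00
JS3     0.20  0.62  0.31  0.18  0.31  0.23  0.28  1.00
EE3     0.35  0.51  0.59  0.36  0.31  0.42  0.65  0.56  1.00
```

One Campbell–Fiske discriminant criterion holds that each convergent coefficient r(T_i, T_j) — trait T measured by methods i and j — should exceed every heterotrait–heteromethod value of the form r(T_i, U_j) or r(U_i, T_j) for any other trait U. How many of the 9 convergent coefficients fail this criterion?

6

Each convergent coefficient versus the relevant comparison correlations:
PC (methods 1·2): 0.33 vs {0.19, 0.23, 0.30, 0.33} → fail.
PC (methods 1·3): 0.47 vs {0.20, 0.33, 0.35, 0.48} → fail.
PC (methods 2·3): 0.42 vs {0.18, 0.23, 0.36, 0.43} → fail.
JS (methods 1·2): 0.48 vs {0.23, 0.19, 0.38, 0.26} → pass.
JS (methods 1·3): 0.62 vs {0.33, 0.20, 0.51, 0.31} → pass.
JS (methods 2·3): 0.31 vs {0.23, 0.18, 0.31, 0.23} → fail.
EE (methods 1·2): 0.38 vs {0.33, 0.30, 0.26, 0.38} → fail.
EE (methods 1·3): 0.59 vs {0.48, 0.35, 0.31, 0.51} → pass.
EE (methods 2·3): 0.42 vs {0.43, 0.36, 0.23, 0.31} → fail.
6 of 9 fail.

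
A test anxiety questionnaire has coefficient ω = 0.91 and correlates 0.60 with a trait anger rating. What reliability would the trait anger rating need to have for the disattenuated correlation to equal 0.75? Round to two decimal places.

r_true = r_obs / √(r_xx · r_yy) ⇒ 0.75 = 0.60 / √(0.91 · r_yy).
√(0.91 · r_yy) = 0.60 / 0.75 = 0.8000; 0.91 · r_yy = 0.6400; r_yy = 0.6400 / 0.91 ≈ 0.70.

0.70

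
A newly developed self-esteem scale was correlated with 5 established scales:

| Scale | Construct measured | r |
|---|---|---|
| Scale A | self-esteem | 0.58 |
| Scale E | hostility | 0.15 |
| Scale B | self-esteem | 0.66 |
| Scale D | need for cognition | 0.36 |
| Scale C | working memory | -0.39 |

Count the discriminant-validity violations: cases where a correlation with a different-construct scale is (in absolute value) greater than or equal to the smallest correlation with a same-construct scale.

Convergent (same construct = self-esteem): Scale A, Scale B.
Smallest convergent = 0.58. Discriminant |r|: 0.15, 0.36, 0.39; count ≥ 0.58 → 0.

0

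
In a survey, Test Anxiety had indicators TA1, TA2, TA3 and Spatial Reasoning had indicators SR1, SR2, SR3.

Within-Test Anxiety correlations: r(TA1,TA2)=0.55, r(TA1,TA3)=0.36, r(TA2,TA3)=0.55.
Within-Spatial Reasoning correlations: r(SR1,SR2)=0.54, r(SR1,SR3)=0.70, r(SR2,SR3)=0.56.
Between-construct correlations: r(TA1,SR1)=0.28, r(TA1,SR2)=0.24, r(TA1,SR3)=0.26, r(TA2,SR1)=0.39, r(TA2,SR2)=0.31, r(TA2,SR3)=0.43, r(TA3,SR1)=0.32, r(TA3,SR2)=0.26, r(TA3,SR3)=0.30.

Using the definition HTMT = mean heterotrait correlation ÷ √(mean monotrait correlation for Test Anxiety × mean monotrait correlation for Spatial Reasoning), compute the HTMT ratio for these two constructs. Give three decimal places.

0.574

Between-construct mean = 2.79/9 = 0.3100.
Mean within-TA = 1.46/3 = 0.4867; mean within-SR = 1.80/3 = 0.6000.
Geometric mean = √(0.4867 × 0.6000) = 0.5404.
HTMT = 0.3100 / 0.5404 = 0.574.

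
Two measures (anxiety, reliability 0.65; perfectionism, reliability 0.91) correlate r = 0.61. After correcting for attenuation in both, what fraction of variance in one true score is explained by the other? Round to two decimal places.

Disattenuated r = 0.61 / √(0.65 × 0.91) = 0.61 / 0.7691 = 0.7931.
Shared true-score variance = 0.7931² = 0.6290 ≈ 0.63.

0.63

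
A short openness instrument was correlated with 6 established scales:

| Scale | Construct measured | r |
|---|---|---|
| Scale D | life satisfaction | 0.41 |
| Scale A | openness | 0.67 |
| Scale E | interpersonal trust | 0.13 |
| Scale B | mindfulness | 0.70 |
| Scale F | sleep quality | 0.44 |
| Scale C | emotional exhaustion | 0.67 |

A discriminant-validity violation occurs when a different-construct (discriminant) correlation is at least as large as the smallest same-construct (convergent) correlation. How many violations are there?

2

Convergent (same construct = openness): Scale A.
Smallest convergent = 0.67. Discriminant values: 0.41, 0.13, 0.70, 0.44, 0.67; count ≥ 0.67 → 2.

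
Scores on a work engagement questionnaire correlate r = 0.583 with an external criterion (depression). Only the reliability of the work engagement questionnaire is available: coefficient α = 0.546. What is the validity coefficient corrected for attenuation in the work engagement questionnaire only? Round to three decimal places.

Single correction: r_c = r_obs / √r_xx = 0.583 / √0.546 = 0.583 / 0.7389 ≈ 0.789.

0.789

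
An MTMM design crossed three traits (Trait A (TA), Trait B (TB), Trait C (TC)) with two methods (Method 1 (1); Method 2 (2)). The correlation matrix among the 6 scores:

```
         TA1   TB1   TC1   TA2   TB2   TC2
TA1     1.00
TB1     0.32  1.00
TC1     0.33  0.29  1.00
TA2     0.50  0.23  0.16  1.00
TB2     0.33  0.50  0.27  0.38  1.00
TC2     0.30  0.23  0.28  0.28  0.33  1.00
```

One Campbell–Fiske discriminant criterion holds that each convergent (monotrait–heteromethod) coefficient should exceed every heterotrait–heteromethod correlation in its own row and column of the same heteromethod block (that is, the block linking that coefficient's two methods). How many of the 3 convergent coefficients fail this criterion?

1

Each convergent coefficient versus the relevant comparison correlations:
TA (methods 1·2): 0.50 vs {0.33, 0.23, 0.30, 0.16} → pass.
TB (methods 1·2): 0.50 vs {0.23, 0.33, 0.23, 0.27} → pass.
TC (methods 1·2): 0.28 vs {0.16, 0.30, 0.27, 0.23} → fail.
1 of 3 fail.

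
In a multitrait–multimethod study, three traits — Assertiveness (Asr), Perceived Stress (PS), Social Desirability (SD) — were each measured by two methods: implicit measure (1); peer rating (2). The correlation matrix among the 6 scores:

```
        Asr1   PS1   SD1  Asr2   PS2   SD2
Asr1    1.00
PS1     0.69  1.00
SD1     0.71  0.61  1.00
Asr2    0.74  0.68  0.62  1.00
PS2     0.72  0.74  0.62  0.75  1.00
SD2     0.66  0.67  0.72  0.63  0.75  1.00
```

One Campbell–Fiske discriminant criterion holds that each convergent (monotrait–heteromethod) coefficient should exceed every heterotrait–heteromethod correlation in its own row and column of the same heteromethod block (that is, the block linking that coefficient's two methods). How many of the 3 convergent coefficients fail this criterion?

0

Each convergent coefficient versus the relevant comparison correlations:
Asr (methods 1·2): 0.74 vs {0.72, 0.68, 0.66, 0.62} → pass.
PS (methods 1·2): 0.74 vs {0.68, 0.72, 0.67, 0.62} → pass.
SD (methods 1·2): 0.72 vs {0.62, 0.66, 0.62, 0.67} → pass.
0 of 3 fail.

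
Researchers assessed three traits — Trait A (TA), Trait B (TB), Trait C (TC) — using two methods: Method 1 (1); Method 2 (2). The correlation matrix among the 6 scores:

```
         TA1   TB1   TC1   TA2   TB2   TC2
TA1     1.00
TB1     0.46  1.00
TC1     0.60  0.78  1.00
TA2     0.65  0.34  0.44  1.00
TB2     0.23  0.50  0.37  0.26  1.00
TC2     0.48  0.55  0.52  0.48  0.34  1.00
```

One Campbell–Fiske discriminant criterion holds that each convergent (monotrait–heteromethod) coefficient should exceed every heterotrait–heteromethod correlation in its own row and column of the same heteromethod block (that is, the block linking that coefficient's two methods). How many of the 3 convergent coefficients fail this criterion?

Each convergent coefficient versus the relevant comparison correlations:
TA (methods 1·2): 0.65 vs {0.23, 0.34, 0.48, 0.44} → pass.
TB (methods 1·2): 0.50 vs {0.34, 0.23, 0.55, 0.37} → fail.
TC (methods 1·2): 0.52 vs {0.44, 0.48, 0.37, 0.55} → fail.
2 of 3 fail.

2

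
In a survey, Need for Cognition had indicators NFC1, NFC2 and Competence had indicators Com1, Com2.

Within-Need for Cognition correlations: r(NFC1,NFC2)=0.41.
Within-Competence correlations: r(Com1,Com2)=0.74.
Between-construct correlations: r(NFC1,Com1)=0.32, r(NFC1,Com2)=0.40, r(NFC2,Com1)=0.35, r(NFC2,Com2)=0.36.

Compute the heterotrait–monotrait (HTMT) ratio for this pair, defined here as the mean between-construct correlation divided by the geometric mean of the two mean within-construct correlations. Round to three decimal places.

0.649

Between-construct mean = 1.43/4 = 0.3575.
Mean within-NFC = 0.41/1 = 0.4100; mean within-Com = 0.74/1 = 0.7400.
Geometric mean = √(0.4100 × 0.7400) = 0.5508.
HTMT = 0.3575 / 0.5508 = 0.649.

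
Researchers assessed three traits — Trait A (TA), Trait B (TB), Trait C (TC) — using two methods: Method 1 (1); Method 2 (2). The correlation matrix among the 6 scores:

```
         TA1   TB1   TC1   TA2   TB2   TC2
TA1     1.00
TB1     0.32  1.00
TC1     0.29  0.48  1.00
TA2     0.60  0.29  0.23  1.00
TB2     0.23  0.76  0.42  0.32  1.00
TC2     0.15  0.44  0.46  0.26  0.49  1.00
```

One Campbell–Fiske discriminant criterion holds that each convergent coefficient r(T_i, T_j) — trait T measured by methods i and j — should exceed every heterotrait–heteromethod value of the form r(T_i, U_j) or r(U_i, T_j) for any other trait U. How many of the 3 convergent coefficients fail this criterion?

0

Convergent coefficients and their comparison sets:
TA (methods 1·2): 0.60 vs {0.23, 0.29, 0.15, 0.23} → pass.
TB (methods 1·2): 0.76 vs {0.29, 0.23, 0.44, 0.42} → pass.
TC (methods 1·2): 0.46 vs {0.23, 0.15, 0.42, 0.44} → pass.
0 of 3 fail.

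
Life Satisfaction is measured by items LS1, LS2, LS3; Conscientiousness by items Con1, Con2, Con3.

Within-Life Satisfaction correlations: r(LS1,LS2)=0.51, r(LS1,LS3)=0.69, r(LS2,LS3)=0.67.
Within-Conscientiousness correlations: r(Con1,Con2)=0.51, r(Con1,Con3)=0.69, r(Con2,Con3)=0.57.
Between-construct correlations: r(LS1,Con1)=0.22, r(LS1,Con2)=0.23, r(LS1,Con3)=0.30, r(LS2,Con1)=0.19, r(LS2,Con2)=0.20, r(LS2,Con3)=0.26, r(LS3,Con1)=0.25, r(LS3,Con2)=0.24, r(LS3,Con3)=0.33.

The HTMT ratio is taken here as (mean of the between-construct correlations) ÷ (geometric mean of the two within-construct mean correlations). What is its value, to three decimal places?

0.407

Between-construct mean = 2.22/9 = 0.2467.
Mean within-LS = 1.87/3 = 0.6233; mean within-Con = 1.77/3 = 0.5900.
Geometric mean = √(0.6233 × 0.5900) = 0.6064.
HTMT = 0.2467 / 0.6064 = 0.407.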